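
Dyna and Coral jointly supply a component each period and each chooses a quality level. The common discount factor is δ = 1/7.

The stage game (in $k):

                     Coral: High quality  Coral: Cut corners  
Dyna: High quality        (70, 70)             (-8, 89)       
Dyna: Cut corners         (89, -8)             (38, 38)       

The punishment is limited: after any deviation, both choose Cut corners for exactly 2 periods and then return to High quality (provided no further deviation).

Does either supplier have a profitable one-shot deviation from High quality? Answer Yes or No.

Comparing payoff streams over the 3 periods until play realigns: cooperate → 70(1+δ+…+δ^2); deviate → 89 + 38(δ+…+δ^2).
Cooperation is sustained iff (70−38)(δ+…+δ^2) ≥ 89−70.
δ+…+δ^2 = 1/7·(1−(1/7)^2)/(1−1/7) = 0.1633, and (89−70)/(70−38) = 0.5938.
0.1633 < 0.5938, so cooperation is not sustainable.

Yes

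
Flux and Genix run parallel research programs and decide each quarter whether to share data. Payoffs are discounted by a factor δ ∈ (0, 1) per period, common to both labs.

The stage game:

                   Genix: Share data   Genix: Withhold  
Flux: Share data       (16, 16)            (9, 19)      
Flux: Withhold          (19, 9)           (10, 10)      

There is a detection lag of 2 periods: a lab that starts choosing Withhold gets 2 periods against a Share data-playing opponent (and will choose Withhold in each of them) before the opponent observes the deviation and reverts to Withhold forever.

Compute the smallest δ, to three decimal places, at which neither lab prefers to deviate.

Deviating for the 2 undetected periods gains 19−16 = 3 per period over cooperation, then loses 16−10 = 6 per period forever once punishment starts.
Gain: 3(1 + δ + … + δ^1); loss: 6·δ^2/(1−δ).
No profitable deviation ⇔ 3(1−δ^2) ≤ 6·δ^2, i.e. δ^2 ≥ 3/(3+6) = 1/3.
Hence δ ≥ (1/3)^(1/2) ≈ 0.577.

0.577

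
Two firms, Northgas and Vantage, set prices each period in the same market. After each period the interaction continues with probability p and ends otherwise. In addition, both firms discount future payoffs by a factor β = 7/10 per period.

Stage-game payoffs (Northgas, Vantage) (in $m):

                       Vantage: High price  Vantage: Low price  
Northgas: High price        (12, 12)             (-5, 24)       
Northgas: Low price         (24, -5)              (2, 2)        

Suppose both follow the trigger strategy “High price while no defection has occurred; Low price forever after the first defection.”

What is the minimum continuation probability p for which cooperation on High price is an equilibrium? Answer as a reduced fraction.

60/77

Expected continuation weight on next period's payoff is β·p = 7/10·p, which plays the role of the discount factor.
Cooperation requires 7/10·p ≥ (24−12)/(24−2) = 6/11, hence p ≥ 60/77.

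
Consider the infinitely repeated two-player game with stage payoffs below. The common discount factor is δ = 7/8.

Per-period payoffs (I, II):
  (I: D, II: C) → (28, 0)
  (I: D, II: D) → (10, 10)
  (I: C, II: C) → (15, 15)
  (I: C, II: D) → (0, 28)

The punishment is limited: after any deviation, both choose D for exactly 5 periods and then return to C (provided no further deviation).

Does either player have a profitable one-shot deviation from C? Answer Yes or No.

IC: δ+…+δ^5 ≥ (28−15)/(15−10) = 13/5.
At δ = 7/8: partial sum = 3.4096 ≥ 2.6000. Cooperation sustainable.

No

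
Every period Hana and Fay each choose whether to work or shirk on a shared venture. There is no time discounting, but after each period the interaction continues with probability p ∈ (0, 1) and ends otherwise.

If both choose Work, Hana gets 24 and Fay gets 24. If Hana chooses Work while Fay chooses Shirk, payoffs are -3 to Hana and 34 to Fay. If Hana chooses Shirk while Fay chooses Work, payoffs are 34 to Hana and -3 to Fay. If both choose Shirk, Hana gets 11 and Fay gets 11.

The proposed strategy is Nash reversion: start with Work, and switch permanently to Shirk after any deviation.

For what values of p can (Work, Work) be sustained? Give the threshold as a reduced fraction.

With no time discounting, the continuation probability p plays the role of the discount factor.
Grim-trigger IC: 24/(1−p) ≥ 34 + 11p/(1−p) ⇒ p ≥ (34−24)/(34−11) = 10/23.

10/23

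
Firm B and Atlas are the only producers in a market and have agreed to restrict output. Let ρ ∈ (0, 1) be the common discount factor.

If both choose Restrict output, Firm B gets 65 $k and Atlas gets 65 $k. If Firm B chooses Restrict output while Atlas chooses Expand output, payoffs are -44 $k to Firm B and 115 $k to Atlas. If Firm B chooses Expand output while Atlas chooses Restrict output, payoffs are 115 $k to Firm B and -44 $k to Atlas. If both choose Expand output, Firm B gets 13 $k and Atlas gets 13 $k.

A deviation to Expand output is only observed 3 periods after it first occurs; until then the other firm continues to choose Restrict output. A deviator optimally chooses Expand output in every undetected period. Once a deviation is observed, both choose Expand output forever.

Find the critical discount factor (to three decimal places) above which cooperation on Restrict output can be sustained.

0.788

Deviating for the 3 undetected periods gains 115−65 = 50 per period over cooperation, then loses 65−13 = 52 per period forever once punishment starts.
Gain: 50(1 + ρ + … + ρ^2); loss: 52·ρ^3/(1−ρ).
No profitable deviation ⇔ 50(1−ρ^3) ≤ 52·ρ^3, i.e. ρ^3 ≥ 50/(50+52) = 25/51.
Hence ρ ≥ (25/51)^(1/3) ≈ 0.788.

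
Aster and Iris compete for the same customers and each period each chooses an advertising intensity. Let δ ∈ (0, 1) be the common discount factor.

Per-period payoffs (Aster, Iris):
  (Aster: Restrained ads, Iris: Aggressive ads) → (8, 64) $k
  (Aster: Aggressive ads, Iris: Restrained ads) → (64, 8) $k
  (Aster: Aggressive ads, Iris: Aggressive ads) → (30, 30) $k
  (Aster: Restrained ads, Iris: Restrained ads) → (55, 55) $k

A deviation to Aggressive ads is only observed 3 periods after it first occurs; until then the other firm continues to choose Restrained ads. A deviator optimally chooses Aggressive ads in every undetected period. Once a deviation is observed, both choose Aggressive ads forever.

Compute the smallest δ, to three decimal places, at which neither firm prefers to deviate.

Deviating for the 3 undetected periods gains 64−55 = 9 per period over cooperation, then loses 55−30 = 25 per period forever once punishment starts.
Gain: 9(1 + δ + … + δ^2); loss: 25·δ^3/(1−δ).
No profitable deviation ⇔ 9(1−δ^3) ≤ 25·δ^3, i.e. δ^3 ≥ 9/(9+25) = 9/34.
Hence δ ≥ (9/34)^(1/3) ≈ 0.642.

0.642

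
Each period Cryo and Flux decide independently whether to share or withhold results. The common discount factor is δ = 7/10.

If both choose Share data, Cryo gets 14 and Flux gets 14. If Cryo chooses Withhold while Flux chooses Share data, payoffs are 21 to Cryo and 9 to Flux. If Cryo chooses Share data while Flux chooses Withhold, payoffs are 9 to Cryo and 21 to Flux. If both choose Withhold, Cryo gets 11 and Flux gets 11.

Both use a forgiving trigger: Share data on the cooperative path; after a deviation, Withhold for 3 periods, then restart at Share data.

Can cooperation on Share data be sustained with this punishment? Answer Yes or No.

IC: δ+…+δ^3 ≥ (21−14)/(14−11) = 7/3.
At δ = 7/10: partial sum = 1.5330 < 2.3333. Cooperation not sustainable.

No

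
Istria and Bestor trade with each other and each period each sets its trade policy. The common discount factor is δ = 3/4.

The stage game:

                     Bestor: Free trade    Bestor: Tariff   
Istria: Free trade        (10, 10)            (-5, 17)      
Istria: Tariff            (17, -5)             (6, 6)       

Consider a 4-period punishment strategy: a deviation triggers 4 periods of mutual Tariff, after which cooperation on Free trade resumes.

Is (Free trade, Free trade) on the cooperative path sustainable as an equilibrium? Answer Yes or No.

Yes

Comparing payoff streams over the 5 periods until play realigns: cooperate → 10(1+δ+…+δ^4); deviate → 17 + 6(δ+…+δ^4).
Cooperation is sustained iff (10−6)(δ+…+δ^4) ≥ 17−10.
δ+…+δ^4 = 3/4·(1−(3/4)^4)/(1−3/4) = 2.0508, and (17−10)/(10−6) = 1.7500.
2.0508 ≥ 1.7500, so cooperation is sustainable.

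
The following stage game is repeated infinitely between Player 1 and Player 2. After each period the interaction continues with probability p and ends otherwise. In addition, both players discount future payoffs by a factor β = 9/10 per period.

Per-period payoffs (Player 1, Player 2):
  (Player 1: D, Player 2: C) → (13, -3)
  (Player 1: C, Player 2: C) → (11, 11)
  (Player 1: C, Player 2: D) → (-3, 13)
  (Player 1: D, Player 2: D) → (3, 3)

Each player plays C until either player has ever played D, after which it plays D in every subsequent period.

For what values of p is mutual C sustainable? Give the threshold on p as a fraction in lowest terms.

With continuation probability p and discount β, the effective per-period discount factor is βp.
Grim-trigger IC: βp ≥ (13−11)/(13−3) = 1/5.
So p ≥ (1/5)/(9/10) = 2/9.

2/9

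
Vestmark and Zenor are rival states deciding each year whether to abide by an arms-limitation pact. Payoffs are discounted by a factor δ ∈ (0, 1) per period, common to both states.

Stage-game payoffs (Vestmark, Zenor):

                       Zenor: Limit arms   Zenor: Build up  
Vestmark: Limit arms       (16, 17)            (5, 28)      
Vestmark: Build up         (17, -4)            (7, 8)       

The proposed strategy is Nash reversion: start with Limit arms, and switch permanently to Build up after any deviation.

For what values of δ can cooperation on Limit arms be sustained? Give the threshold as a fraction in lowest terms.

11/20

Vestmark: cooperation gives 16 each period; deviation gives 17 once then 7 forever.
  16/(1−δ) ≥ 17 + 7δ/(1−δ) ⇒ δ ≥ 1/10.
Zenor: cooperation gives 17 each period; deviation gives 28 once then 8 forever.
  δ ≥ 11/20.
Both must hold, so the binding constraint is Zenor's: δ ≥ 11/20.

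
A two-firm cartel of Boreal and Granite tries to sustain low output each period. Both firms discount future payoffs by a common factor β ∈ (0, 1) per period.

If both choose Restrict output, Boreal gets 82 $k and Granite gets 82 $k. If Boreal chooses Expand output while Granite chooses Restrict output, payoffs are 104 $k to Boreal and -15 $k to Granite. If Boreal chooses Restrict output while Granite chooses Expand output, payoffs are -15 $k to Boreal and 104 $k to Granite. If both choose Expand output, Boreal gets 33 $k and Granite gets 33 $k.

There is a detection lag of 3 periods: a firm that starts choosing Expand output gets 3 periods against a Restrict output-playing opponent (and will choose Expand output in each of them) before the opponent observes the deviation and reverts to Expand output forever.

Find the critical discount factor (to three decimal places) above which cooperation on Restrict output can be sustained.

Deviating for the 3 undetected periods gains 104−82 = 22 per period over cooperation, then loses 82−33 = 49 per period forever once punishment starts.
Gain: 22(1 + β + … + β^2); loss: 49·β^3/(1−β).
No profitable deviation ⇔ 22(1−β^3) ≤ 49·β^3, i.e. β^3 ≥ 22/(22+49) = 22/71.
Hence β ≥ (22/71)^(1/3) ≈ 0.677.

0.677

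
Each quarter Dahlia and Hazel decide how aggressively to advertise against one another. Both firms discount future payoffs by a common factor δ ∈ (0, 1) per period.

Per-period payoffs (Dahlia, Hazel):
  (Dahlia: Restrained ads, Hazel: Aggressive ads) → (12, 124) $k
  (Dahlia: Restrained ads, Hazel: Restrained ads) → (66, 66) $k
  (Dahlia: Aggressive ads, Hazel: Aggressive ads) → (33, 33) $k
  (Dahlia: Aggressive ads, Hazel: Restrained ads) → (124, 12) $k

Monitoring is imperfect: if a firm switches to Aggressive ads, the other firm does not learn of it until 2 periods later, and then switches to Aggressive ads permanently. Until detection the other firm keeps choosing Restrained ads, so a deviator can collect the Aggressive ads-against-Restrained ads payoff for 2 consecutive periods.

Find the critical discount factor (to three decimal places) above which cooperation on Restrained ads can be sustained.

Deviating for the 2 undetected periods gains 124−66 = 58 per period over cooperation, then loses 66−33 = 33 per period forever once punishment starts.
Gain: 58(1 + δ + … + δ^1); loss: 33·δ^2/(1−δ).
No profitable deviation ⇔ 58(1−δ^2) ≤ 33·δ^2, i.e. δ^2 ≥ 58/(58+33) = 58/91.
Hence δ ≥ (58/91)^(1/2) ≈ 0.798.

0.798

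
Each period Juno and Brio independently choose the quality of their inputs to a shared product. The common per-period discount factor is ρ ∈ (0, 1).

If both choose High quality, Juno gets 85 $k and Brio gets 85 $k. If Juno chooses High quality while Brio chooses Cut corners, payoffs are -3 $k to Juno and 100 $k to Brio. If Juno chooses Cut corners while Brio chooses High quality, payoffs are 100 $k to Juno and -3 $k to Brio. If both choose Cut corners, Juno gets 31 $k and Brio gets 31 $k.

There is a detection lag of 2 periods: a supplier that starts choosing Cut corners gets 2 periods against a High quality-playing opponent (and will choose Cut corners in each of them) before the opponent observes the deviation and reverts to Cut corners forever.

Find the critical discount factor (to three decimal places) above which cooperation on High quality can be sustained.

The best deviation is to choose Cut corners for all 2 undetected periods, earning 100 each, then 31 forever once detected.
Deviation value: 100(1−ρ^2)/(1−ρ) + 31ρ^2/(1−ρ); cooperation value: 85/(1−ρ).
IC: 85 ≥ 100(1−ρ^2) + 31ρ^2 = 100 − 69ρ^2.
So ρ^2 ≥ 15/69 = 5/23, giving ρ ≥ (5/23)^(1/2) ≈ 0.466.

0.466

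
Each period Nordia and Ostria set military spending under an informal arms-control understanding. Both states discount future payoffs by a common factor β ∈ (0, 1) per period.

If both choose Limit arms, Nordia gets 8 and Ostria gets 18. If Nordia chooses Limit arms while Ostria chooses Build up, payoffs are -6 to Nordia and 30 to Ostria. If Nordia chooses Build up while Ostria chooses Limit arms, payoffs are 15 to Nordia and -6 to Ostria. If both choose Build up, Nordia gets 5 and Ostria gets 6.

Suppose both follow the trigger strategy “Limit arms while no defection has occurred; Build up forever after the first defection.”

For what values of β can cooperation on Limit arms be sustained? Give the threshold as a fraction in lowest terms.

Nordia's threshold: (15−8)/(15−5) = 7/10.
Ostria's threshold: (30−18)/(30−6) = 1/2.
7/10 > 1/2, so Nordia binds and β* = 7/10.

7/10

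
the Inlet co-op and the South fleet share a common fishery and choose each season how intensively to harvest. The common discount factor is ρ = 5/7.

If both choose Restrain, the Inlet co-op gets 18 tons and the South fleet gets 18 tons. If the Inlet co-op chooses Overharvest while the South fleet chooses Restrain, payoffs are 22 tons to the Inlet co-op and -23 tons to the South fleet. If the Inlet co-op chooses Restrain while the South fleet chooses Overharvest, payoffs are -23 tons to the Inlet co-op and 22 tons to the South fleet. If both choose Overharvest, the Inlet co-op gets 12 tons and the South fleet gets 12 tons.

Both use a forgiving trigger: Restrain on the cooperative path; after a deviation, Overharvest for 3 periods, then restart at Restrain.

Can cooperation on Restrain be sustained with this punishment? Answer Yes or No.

A one-shot deviation gives 22 now, then 12 for 3 periods, then back to 18.
Gain from deviating: (22−18) today; loss: (18−12) in each of the next 3 periods.
No-deviation condition: (18−12)(ρ+…+ρ^3) ≥ 22−18, i.e. ρ+…+ρ^3 ≥ 2/3.
At ρ = 5/7: ρ+…+ρ^3 = 1.5889 ≥ 0.6667.
So cooperation is sustainable.

Yes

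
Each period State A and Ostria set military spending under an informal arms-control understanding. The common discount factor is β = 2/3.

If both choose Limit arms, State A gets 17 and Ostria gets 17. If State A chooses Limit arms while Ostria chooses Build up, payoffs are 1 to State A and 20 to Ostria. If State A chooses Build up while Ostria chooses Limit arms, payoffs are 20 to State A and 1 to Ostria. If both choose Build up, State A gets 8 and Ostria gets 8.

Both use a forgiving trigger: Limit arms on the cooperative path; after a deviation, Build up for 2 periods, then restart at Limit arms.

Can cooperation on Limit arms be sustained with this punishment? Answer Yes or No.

A one-shot deviation gives 20 now, then 8 for 2 periods, then back to 17.
Gain from deviating: (20−17) today; loss: (17−8) in each of the next 2 periods.
No-deviation condition: (17−8)(β+…+β^2) ≥ 20−17, i.e. β+…+β^2 ≥ 1/3.
At β = 2/3: β+…+β^2 = 1.1111 ≥ 0.3333.
So cooperation is sustainable.

Yes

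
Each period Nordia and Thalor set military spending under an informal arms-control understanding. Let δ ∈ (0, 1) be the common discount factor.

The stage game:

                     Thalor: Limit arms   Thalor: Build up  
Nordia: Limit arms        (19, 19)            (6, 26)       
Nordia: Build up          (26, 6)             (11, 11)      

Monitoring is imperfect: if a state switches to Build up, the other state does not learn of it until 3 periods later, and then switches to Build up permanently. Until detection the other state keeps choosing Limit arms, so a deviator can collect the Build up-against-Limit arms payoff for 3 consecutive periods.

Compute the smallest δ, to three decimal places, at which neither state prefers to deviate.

0.776

Deviating for the 3 undetected periods gains 26−19 = 7 per period over cooperation, then loses 19−11 = 8 per period forever once punishment starts.
Gain: 7(1 + δ + … + δ^2); loss: 8·δ^3/(1−δ).
No profitable deviation ⇔ 7(1−δ^3) ≤ 8·δ^3, i.e. δ^3 ≥ 7/(7+8) = 7/15.
Hence δ ≥ (7/15)^(1/3) ≈ 0.776.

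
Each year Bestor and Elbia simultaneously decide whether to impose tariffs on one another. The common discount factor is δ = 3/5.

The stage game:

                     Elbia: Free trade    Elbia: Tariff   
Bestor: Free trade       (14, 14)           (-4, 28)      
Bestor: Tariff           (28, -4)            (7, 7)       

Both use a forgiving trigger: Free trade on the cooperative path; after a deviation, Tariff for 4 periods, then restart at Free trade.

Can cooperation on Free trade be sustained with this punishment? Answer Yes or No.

No

A one-shot deviation gives 28 now, then 7 for 4 periods, then back to 14.
Gain from deviating: (28−14) today; loss: (14−7) in each of the next 4 periods.
No-deviation condition: (14−7)(δ+…+δ^4) ≥ 28−14, i.e. δ+…+δ^4 ≥ 2.
At δ = 3/5: δ+…+δ^4 = 1.3056 < 2.0000.
So cooperation is not sustainable.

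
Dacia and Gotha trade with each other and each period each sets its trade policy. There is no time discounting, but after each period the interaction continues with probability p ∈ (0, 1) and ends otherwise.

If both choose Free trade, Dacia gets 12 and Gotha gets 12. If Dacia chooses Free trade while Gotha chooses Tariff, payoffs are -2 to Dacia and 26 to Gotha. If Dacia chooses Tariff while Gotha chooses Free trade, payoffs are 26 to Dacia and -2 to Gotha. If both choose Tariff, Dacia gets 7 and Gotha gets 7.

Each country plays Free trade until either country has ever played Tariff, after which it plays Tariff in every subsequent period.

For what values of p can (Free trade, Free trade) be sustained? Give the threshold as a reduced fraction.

Expected cooperation value is 12 + p·12 + p²·12 + … = 12/(1−p); deviation gives 26 + p·7/(1−p).
12 ≥ 26(1−p) + 7p ⇒ 19p ≥ 14 ⇒ p ≥ 14/19.

14/19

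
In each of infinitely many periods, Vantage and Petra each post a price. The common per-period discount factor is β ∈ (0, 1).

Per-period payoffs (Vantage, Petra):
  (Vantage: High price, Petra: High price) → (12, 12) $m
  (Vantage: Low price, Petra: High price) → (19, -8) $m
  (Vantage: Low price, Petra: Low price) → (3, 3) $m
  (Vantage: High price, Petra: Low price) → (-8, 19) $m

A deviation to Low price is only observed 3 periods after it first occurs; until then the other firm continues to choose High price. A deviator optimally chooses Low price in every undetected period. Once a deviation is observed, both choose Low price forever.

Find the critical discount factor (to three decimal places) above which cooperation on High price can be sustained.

0.759

A deviator earns 19 for 3 periods, then 3 forever; cooperating earns 12 forever. Multiplying the IC by (1−β):
12 ≥ 19(1−β^3) + 3β^3, so 16·β^3 ≥ 7 and β^3 ≥ 7/16.
β ≥ (7/16)^(1/3) ≈ 0.759.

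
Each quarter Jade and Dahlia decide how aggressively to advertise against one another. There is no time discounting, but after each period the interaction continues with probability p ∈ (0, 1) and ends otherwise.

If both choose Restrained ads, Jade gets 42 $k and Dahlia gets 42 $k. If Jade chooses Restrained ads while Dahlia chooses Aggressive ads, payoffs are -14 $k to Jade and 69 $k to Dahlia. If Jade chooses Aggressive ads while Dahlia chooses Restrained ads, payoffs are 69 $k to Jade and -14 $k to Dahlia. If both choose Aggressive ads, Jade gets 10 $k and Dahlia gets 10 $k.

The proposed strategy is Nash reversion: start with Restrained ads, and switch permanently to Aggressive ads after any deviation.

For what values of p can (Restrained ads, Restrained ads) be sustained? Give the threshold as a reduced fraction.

Expected cooperation value is 42 + p·42 + p²·42 + … = 42/(1−p); deviation gives 69 + p·10/(1−p).
42 ≥ 69(1−p) + 10p ⇒ 59p ≥ 27 ⇒ p ≥ 27/59.

27/59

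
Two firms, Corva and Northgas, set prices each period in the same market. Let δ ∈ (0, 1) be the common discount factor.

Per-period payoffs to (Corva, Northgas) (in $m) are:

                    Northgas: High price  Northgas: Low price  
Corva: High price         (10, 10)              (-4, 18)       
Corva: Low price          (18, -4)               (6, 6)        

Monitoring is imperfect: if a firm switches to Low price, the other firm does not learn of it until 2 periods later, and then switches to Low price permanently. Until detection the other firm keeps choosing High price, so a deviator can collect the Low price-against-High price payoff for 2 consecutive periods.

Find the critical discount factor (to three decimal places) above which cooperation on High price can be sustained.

0.816

Deviating for the 2 undetected periods gains 18−10 = 8 per period over cooperation, then loses 10−6 = 4 per period forever once punishment starts.
Gain: 8(1 + δ + … + δ^1); loss: 4·δ^2/(1−δ).
No profitable deviation ⇔ 8(1−δ^2) ≤ 4·δ^2, i.e. δ^2 ≥ 8/(8+4) = 2/3.
Hence δ ≥ (2/3)^(1/2) ≈ 0.816.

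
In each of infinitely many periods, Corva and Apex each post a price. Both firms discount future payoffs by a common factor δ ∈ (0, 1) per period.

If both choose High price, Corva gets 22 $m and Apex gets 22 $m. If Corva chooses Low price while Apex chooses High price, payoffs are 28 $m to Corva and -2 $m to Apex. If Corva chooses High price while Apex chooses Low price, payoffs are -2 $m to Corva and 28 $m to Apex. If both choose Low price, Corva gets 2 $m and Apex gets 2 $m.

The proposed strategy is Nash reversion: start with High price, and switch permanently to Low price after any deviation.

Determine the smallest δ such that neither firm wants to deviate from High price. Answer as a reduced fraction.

22/(1−δ) ≥ 28 + 2δ/(1−δ)
22 ≥ 28 − 26δ
δ ≥ 6/26 = 3/13.

3/13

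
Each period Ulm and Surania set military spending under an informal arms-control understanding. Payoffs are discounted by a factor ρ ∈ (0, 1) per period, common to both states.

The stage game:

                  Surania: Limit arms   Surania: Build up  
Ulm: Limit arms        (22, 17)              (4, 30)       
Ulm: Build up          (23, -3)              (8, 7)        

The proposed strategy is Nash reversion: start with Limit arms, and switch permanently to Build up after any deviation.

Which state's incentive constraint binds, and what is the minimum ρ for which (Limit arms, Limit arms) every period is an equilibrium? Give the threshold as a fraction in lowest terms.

Ulm: cooperation gives 22 each period; deviation gives 23 once then 8 forever.
  22/(1−ρ) ≥ 23 + 8ρ/(1−ρ) ⇒ ρ ≥ 1/15.
Surania: cooperation gives 17 each period; deviation gives 30 once then 7 forever.
  ρ ≥ 13/23.
Both must hold, so the binding constraint is Surania's: ρ ≥ 13/23.

Surania; ρ ≥ 13/23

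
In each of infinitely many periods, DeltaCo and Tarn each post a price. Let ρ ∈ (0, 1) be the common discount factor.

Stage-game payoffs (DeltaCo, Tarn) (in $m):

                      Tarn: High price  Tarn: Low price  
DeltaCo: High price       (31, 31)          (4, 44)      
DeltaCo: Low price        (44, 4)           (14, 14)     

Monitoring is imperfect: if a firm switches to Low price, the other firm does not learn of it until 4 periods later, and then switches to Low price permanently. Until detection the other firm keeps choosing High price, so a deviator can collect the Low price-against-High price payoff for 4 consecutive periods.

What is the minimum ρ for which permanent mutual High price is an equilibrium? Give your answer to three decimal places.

The best deviation is to choose Low price for all 4 undetected periods, earning 44 each, then 14 forever once detected.
Deviation value: 44(1−ρ^4)/(1−ρ) + 14ρ^4/(1−ρ); cooperation value: 31/(1−ρ).
IC: 31 ≥ 44(1−ρ^4) + 14ρ^4 = 44 − 30ρ^4.
So ρ^4 ≥ 13/30, giving ρ ≥ (13/30)^(1/4) ≈ 0.811.

0.811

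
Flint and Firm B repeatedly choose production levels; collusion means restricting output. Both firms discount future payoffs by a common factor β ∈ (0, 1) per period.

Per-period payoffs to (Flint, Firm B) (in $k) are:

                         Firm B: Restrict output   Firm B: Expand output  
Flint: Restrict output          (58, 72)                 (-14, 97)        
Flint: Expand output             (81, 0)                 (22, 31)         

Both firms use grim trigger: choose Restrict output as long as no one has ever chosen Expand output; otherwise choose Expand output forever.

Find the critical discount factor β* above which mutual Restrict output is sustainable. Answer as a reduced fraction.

Flint's threshold: (81−58)/(81−22) = 23/59.
Firm B's threshold: (97−72)/(97−31) = 25/66.
23/59 > 25/66, so Flint binds and β* = 23/59.

23/59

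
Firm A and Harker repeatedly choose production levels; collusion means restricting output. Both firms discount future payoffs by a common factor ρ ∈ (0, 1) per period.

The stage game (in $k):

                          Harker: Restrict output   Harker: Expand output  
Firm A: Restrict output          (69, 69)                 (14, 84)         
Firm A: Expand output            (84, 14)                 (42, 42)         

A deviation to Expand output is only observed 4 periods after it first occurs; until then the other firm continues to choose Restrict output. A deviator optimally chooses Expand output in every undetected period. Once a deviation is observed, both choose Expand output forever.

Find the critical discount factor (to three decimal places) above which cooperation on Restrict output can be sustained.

0.773

Deviating for the 4 undetected periods gains 84−69 = 15 per period over cooperation, then loses 69−42 = 27 per period forever once punishment starts.
Gain: 15(1 + ρ + … + ρ^3); loss: 27·ρ^4/(1−ρ).
No profitable deviation ⇔ 15(1−ρ^4) ≤ 27·ρ^4, i.e. ρ^4 ≥ 15/(15+27) = 5/14.
Hence ρ ≥ (5/14)^(1/4) ≈ 0.773.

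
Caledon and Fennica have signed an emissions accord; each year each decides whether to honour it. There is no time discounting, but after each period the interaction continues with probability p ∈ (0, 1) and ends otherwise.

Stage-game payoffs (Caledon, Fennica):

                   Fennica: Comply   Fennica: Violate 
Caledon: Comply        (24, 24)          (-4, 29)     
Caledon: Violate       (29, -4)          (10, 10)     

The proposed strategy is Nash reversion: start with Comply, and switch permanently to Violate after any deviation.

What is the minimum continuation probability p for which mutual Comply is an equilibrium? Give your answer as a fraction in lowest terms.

Expected cooperation value is 24 + p·24 + p²·24 + … = 24/(1−p); deviation gives 29 + p·10/(1−p).
24 ≥ 29(1−p) + 10p ⇒ 19p ≥ 5 ⇒ p ≥ 5/19.

5/19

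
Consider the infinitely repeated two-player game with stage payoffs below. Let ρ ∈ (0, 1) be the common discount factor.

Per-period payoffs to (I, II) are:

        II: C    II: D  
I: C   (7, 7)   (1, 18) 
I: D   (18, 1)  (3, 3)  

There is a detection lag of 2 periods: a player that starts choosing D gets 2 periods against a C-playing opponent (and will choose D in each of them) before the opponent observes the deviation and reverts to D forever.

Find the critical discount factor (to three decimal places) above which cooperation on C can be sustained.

0.856

Deviating for the 2 undetected periods gains 18−7 = 11 per period over cooperation, then loses 7−3 = 4 per period forever once punishment starts.
Gain: 11(1 + ρ + … + ρ^1); loss: 4·ρ^2/(1−ρ).
No profitable deviation ⇔ 11(1−ρ^2) ≤ 4·ρ^2, i.e. ρ^2 ≥ 11/(11+4) = 11/15.
Hence ρ ≥ (11/15)^(1/2) ≈ 0.856.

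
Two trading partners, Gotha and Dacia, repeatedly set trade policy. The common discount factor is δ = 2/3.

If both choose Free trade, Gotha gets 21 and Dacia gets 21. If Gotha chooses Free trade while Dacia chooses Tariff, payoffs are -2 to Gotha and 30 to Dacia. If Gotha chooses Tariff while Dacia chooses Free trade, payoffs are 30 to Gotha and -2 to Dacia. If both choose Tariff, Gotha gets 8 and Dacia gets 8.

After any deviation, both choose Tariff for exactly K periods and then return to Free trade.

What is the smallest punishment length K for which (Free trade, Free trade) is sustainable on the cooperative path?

Need Σ_{k=1}^{K} δ^k ≥ (30−21)/(21−8) = 0.6923 at δ = 2/3.
At K = 1 the sum is 0.6667 < 0.6923; at K = 2 it is 1.1111 ≥ 0.6923.
So the minimum punishment length is K = 2.

2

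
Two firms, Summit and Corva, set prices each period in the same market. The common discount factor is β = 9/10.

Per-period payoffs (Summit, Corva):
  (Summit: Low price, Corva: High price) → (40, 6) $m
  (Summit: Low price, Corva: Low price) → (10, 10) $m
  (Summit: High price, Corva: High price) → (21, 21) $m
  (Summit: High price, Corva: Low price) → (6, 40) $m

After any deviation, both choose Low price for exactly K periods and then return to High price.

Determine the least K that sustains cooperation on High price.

Need Σ_{k=1}^{K} β^k ≥ (40−21)/(21−10) = 1.7273 at β = 9/10.
At K = 2 the sum is 1.7100 < 1.7273; at K = 3 it is 2.4390 ≥ 1.7273.
So the minimum punishment length is K = 3.

3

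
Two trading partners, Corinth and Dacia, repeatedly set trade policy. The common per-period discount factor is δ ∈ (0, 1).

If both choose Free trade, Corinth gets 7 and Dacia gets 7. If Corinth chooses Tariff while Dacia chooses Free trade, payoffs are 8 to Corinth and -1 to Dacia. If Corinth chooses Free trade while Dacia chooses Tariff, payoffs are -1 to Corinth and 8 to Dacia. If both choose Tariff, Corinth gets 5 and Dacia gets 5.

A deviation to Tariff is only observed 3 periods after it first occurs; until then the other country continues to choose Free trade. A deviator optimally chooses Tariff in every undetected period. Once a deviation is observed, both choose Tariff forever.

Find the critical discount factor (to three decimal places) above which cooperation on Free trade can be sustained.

A deviator earns 8 for 3 periods, then 5 forever; cooperating earns 7 forever. Multiplying the IC by (1−δ):
7 ≥ 8(1−δ^3) + 5δ^3, so 3·δ^3 ≥ 1 and δ^3 ≥ 1/3.
δ ≥ (1/3)^(1/3) ≈ 0.693.

0.693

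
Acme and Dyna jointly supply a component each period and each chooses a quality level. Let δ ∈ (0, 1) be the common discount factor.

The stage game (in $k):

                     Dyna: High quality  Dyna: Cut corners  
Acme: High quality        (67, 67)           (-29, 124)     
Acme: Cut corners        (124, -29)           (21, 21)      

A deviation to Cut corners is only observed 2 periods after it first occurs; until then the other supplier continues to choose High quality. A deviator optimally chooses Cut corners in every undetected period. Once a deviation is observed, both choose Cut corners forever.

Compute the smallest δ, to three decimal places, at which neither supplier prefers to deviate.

0.744

The best deviation is to choose Cut corners for all 2 undetected periods, earning 124 each, then 21 forever once detected.
Deviation value: 124(1−δ^2)/(1−δ) + 21δ^2/(1−δ); cooperation value: 67/(1−δ).
IC: 67 ≥ 124(1−δ^2) + 21δ^2 = 124 − 103δ^2.
So δ^2 ≥ 57/103, giving δ ≥ (57/103)^(1/2) ≈ 0.744.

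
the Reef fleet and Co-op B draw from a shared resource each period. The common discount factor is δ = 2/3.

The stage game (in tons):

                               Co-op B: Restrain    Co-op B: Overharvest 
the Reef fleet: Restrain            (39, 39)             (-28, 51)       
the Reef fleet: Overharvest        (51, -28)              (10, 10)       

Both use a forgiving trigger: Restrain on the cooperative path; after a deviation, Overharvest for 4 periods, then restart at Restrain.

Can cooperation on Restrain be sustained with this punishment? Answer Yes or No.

Comparing payoff streams over the 5 periods until play realigns: cooperate → 39(1+δ+…+δ^4); deviate → 51 + 10(δ+…+δ^4).
Cooperation is sustained iff (39−10)(δ+…+δ^4) ≥ 51−39.
δ+…+δ^4 = 2/3·(1−(2/3)^4)/(1−2/3) = 1.6049, and (51−39)/(39−10) = 0.4138.
1.6049 ≥ 0.4138, so cooperation is sustainable.

Yes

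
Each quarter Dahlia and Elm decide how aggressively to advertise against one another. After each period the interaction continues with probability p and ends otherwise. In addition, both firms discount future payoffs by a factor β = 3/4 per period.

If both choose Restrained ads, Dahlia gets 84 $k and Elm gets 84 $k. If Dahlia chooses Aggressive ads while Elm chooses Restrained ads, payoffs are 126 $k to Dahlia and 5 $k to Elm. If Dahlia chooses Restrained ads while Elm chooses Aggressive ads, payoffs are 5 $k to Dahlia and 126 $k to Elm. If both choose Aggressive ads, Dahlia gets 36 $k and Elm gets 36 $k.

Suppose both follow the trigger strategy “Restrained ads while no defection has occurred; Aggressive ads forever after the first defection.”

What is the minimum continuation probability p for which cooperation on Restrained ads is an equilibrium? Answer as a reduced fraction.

Expected continuation weight on next period's payoff is β·p = 3/4·p, which plays the role of the discount factor.
Cooperation requires 3/4·p ≥ (126−84)/(126−36) = 7/15, hence p ≥ 28/45.

28/45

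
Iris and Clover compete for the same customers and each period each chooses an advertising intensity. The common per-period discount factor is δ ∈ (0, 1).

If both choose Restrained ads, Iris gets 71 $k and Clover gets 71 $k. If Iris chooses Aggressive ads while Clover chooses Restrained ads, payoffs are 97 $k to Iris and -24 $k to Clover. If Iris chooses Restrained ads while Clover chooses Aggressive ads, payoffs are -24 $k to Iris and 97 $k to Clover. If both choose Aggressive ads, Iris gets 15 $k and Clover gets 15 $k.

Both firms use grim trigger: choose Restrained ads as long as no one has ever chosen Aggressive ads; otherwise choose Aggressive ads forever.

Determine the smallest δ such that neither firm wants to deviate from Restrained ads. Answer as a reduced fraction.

13/41

71/(1−δ) ≥ 97 + 15δ/(1−δ)
71 ≥ 97 − 82δ
δ ≥ 26/82 = 13/41.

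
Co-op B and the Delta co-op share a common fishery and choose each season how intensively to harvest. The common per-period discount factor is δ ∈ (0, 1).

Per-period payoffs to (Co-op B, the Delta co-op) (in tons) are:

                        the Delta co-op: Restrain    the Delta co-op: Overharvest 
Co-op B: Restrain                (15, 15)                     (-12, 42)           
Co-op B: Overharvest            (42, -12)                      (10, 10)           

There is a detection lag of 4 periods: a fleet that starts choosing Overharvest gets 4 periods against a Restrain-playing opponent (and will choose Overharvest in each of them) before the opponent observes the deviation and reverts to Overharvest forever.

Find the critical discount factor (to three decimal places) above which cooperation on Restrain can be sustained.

A deviator earns 42 for 4 periods, then 10 forever; cooperating earns 15 forever. Multiplying the IC by (1−δ):
15 ≥ 42(1−δ^4) + 10δ^4, so 32·δ^4 ≥ 27 and δ^4 ≥ 27/32.
δ ≥ (27/32)^(1/4) ≈ 0.958.

0.958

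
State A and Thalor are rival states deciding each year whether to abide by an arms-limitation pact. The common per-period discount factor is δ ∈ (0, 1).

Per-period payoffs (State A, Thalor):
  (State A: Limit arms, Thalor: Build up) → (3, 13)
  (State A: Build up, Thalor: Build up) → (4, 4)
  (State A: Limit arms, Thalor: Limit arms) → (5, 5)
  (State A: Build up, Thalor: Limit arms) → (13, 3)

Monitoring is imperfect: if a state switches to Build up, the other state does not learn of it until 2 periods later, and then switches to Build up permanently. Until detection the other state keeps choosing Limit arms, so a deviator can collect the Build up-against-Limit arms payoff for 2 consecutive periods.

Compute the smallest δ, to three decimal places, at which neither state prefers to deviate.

The best deviation is to choose Build up for all 2 undetected periods, earning 13 each, then 4 forever once detected.
Deviation value: 13(1−δ^2)/(1−δ) + 4δ^2/(1−δ); cooperation value: 5/(1−δ).
IC: 5 ≥ 13(1−δ^2) + 4δ^2 = 13 − 9δ^2.
So δ^2 ≥ 8/9, giving δ ≥ (8/9)^(1/2) ≈ 0.943.

0.943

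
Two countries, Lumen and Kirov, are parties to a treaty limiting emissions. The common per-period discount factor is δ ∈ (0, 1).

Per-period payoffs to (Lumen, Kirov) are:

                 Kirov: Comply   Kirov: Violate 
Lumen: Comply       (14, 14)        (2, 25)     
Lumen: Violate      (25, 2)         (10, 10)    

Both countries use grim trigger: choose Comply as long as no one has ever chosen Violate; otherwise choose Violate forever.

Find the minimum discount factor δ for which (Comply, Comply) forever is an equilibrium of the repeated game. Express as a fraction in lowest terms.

11/15

14/(1−δ) ≥ 25 + 10δ/(1−δ)
14 ≥ 25 − 15δ
δ ≥ 11/15.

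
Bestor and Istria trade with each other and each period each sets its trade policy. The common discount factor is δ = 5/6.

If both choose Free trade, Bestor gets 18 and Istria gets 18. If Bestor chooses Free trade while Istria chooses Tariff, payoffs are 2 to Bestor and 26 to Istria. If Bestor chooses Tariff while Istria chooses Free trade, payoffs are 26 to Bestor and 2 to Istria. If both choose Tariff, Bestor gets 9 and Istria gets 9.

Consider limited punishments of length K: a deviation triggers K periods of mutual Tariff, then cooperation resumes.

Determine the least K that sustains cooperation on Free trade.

No profitable deviation requires (18−9)(δ+…+δ^K) ≥ 26−18, i.e. δ+…+δ^K ≥ 8/9 ≈ 0.8889.
With δ = 5/6, the partial sums are K=1: 0.8333, K=2: 1.5278.
K = 2 is the first length at which the sum reaches 0.8889.

2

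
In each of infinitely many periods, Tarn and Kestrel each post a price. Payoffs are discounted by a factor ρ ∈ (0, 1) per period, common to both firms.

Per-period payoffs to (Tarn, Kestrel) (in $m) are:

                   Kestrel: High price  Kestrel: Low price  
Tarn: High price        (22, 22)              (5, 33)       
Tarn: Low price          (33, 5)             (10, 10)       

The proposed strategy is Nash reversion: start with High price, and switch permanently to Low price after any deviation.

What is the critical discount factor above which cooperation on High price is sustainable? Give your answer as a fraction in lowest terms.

One-period gain from deviating is 33 − 22 = 11. The loss is 22 − 10 = 12 in every subsequent period, with present value 12·ρ/(1−ρ).
Deviation is unprofitable when 12·ρ/(1−ρ) ≥ 11, i.e. ρ/(1−ρ) ≥ 11/12.
Equivalently ρ ≥ 11/(11+12) = 11/23.

11/23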